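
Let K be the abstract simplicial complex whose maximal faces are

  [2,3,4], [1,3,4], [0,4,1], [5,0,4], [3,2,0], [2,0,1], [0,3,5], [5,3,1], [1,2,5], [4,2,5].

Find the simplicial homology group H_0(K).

Order the vertices as 0 < 1 < 2 < 3 < 4 < 5. Listing each simplex with vertices in this order, K has dimension 2 with simplices:

  0-simplices (6): [0], [1], [2], [3], [4], [5]
  1-simplices (15): [0,1], [0,2], [0,3], [0,4], [0,5], [1,2], [1,3], [1,4], [1,5], [2,3], [2,4], [2,5], [3,4], [3,5], [4,5]
  2-simplices (10): [0,1,2], [0,1,4], [0,2,3], [0,3,5], [0,4,5], [1,2,5], [1,3,4], [1,3,5], [2,3,4], [2,4,5]

so the chain groups are C_0 ≅ Z^6, C_1 ≅ Z^15, C_2 ≅ Z^10.

Boundary ∂_1: C_1 → C_0 sends each edge [p,q] (with p < q) to q − p.
The 6×15 boundary matrix has rank 5 and Smith normal form diag(1,1,1,1,1).

Boundary ∂_2: C_2 → C_1 acts by ∂[p,q,r] = [q,r] − [p,r] + [p,q]. For instance
  ∂[2,3,4] = [3,4] − [2,4] + [2,3],
  ∂[0,1,4] = [1,4] − [0,4] + [0,1].
This gives a 15×10 integer matrix of rank 10; reducing to Smith normal form yields diagonal entries (1,1,1,1,1,1,1,1,1,2).

Computing H_k = (kernel of ∂_k) / (image of ∂_{k+1}):

  H_0: rank C_0 − rank ∂_1 = 6 − 5 = 1, and the invariant factors of ∂_1 are all 1, so H_0 ≅ Z.

H_0 = Z.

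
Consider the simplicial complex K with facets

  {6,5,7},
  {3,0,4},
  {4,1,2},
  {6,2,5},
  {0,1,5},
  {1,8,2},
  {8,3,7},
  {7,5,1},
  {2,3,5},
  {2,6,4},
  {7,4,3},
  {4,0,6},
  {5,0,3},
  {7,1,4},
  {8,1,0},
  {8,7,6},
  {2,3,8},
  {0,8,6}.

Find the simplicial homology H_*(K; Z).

H_0 = Z,  H_1 = Z^2,  H_2 = Z.

Fix the vertex order 0 < 1 < 2 < 3 < 4 < 5 < 6 < 7 < 8 and write every simplex with vertices in increasing order. Then dim K = 2 and the simplices of K are:

  0-simplices (9): [0], [1], [2], [3], [4], [5], [6], [7], [8]
  1-simplices (27): (27 of them)
  2-simplices (18): [0,1,5], [0,1,8], [0,3,4], [0,3,5], [0,4,6], [0,6,8], [1,2,4], [1,2,8], [1,4,7], [1,5,7], [2,3,5], [2,3,8], [2,4,6], [2,5,6], [3,4,7], [3,7,8], [5,6,7], [6,7,8]

Hence C_0 ≅ Z^9, C_1 ≅ Z^27, C_2 ≅ Z^18.

∂_1: C_1 → C_0 maps an edge to its endpoints' difference, ∂[p,q] = q − p. For instance
  ∂[3,7] = [7] − [3].
This gives a 9×27 integer matrix of rank 8; reducing to Smith normal form yields diagonal entries (1,1,1,1,1,1,1,1).

Boundary ∂_2: C_2 → C_1 maps a triangle to the signed sum of its edges. For instance
  ∂[1,4,7] = [4,7] − [1,7] + [1,4],
  ∂[5,6,7] = [6,7] − [5,7] + [5,6].
The 27×18 boundary matrix has rank 17 and Smith normal form diag(1,1,1,1,1,1,1,1,1,1,1,1,1,1,1,1,1).

Now H_k = ker ∂_k / im ∂_{k+1}, so:

  H_0: rank C_0 − rank ∂_1 = 9 − 8 = 1, and the invariant factors of ∂_1 are all 1, so H_0 ≅ Z.
  H_1: rank ker ∂_1 − rank ∂_2 = (27 − 8) − 17 = 2, and the invariant factors of ∂_2 are all 1, so H_1 ≅ Z^2.
  H_2: rank ker ∂_2 − rank ∂_3 = (18 − 17) − 0 = 1, and there is no ∂_3, so H_2 ≅ Z.

As a check, the Euler characteristic is 9 − 27 + 18 = 0, which agrees with 1 − 2 + 1 = 0.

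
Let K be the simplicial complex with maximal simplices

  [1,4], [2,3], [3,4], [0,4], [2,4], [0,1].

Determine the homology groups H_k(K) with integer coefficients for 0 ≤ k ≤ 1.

Fix the vertex order 0 < 1 < 2 < 3 < 4 and write every simplex with vertices in increasing order. Then dim K = 1 and the simplices of K are:

  0-simplices (5): [0], [1], [2], [3], [4]
  1-simplices (6): [0,1], [0,4], [1,4], [2,3], [2,4], [3,4]

Hence C_0 ≅ Z^5, C_1 ≅ Z^6.

∂_1: C_1 → C_0 sends each edge [p,q] (with p < q) to q − p. For instance
  ∂[1,4] = [4] − [1].
The 5×6 boundary matrix has rank 4 and Smith normal form diag(1,1,1,1).

From H_k ≅ ker(∂_k) / im(∂_{k+1}) we obtain:

  H_0: rank C_0 − rank ∂_1 = 5 − 4 = 1, and the invariant factors of ∂_1 are all 1, so H_0 ≅ Z.
  H_1: rank ker ∂_1 − rank ∂_2 = (6 − 4) − 0 = 2, and there is no ∂_2, so H_1 ≅ Z^2.

As a check, the Euler characteristic is 5 − 6 = -1, which agrees with 1 − 2 = -1.
(K is a triangulation of a wedge of 2 circles.)

H_0 = Z,  H_1 = Z^2.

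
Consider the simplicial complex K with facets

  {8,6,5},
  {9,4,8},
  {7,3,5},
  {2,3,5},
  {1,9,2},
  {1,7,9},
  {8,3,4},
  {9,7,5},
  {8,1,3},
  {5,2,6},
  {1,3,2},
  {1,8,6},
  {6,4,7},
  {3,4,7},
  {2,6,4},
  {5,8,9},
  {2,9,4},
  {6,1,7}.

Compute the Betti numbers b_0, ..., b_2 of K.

Order the vertices as 1 < 2 < 3 < 4 < 5 < 6 < 7 < 8 < 9. Listing each simplex with vertices in this order, K has dimension 2 with simplices:

  0-simplices (9): [1], [2], [3], [4], [5], [6], [7], [8], [9]
  1-simplices (27): (27 of them)
  2-simplices (18): [1,2,3], [1,2,9], [1,3,8], [1,6,7], [1,6,8], [1,7,9], [2,3,5], [2,4,6], [2,4,9], [2,5,6], [3,4,7], [3,4,8], [3,5,7], [4,6,7], [4,8,9], [5,6,8], [5,7,9], [5,8,9]

Hence C_0 ≅ Z^9, C_1 ≅ Z^27, C_2 ≅ Z^18.

∂_1: C_1 → C_0 sends each edge [p,q] (with p < q) to q − p.
The resulting 9×27 matrix has rank 8, and its Smith normal form has invariant factors (1,1,1,1,1,1,1,1).

Boundary ∂_2: C_2 → C_1 sends each 2-simplex [p,q,r] to [q,r] − [p,r] + [p,q]. For instance
  ∂[2,3,5] = [3,5] − [2,5] + [2,3],
  ∂[1,2,9] = [2,9] − [1,9] + [1,2].
This gives a 27×18 integer matrix of rank 17; reducing to Smith normal form yields diagonal entries (1,1,1,1,1,1,1,1,1,1,1,1,1,1,1,1,1).

Computing H_k = (kernel of ∂_k) / (image of ∂_{k+1}):

  H_0: rank C_0 − rank ∂_1 = 9 − 8 = 1, and the invariant factors of ∂_1 are all 1, so H_0 = Z.
  H_1: rank ker ∂_1 − rank ∂_2 = (27 − 8) − 17 = 2, and the invariant factors of ∂_2 are all 1, so H_1 = Z^2.
  H_2: rank ker ∂_2 − rank ∂_3 = (18 − 17) − 0 = 1, and there is no ∂_3, so H_2 = Z.

(K is a triangulation of the torus T^2.)

Hence the Betti numbers are b_0 = 1, b_1 = 2, b_2 = 1.

b_0 = 1, b_1 = 2, b_2 = 1.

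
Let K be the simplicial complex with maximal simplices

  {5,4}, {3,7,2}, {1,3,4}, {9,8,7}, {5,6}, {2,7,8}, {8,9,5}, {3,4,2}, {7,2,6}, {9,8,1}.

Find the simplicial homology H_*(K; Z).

H_0 ≅ Z,  H_1 ≅ Z^3,  H_2 = 0.

We work with the vertex ordering 1 < 2 < 3 < 4 < 5 < 6 < 7 < 8 < 9. The simplices of K, each written with vertices in increasing order, are:

  0-simplices (9): [1], [2], [3], [4], [5], [6], [7], [8], [9]
  1-simplices (19): [1,3], [1,4], [1,8], [1,9], [2,3], [2,4], [2,6], [2,7], [2,8], [3,4], [3,7], [4,5], [5,6], [5,8], [5,9], [6,7], [7,8], [7,9], [8,9]
  2-simplices (8): [1,3,4], [1,8,9], [2,3,4], [2,3,7], [2,6,7], [2,7,8], [5,8,9], [7,8,9]

Hence C_0 ≅ Z^9, C_1 ≅ Z^19, C_2 ≅ Z^8.

∂_1: C_1 → C_0 maps an edge to its endpoints' difference, ∂[p,q] = q − p.
As a 9×19 matrix over Z this has rank 8, with invariant factors (1,1,1,1,1,1,1,1).

∂_2: C_2 → C_1 maps a triangle to the signed sum of its edges. For instance
  ∂[1,8,9] = [8,9] − [1,9] + [1,8],
  ∂[7,8,9] = [8,9] − [7,9] + [7,8].
The resulting 19×8 matrix has rank 8, and its Smith normal form has invariant factors (1,1,1,1,1,1,1,1).

From H_k ≅ ker(∂_k) / im(∂_{k+1}) we obtain:

  H_0: rank C_0 − rank ∂_1 = 9 − 8 = 1, and the invariant factors of ∂_1 are all 1, so H_0 = Z.
  H_1: rank ker ∂_1 − rank ∂_2 = (19 − 8) − 8 = 3, and the invariant factors of ∂_2 are all 1, so H_1 = Z^3.
  H_2: rank ker ∂_2 − rank ∂_3 = (8 − 8) − 0 = 0, and there is no ∂_3, so H_2 = 0.

As a check, the Euler characteristic is 9 − 19 + 8 = -2, which agrees with 1 − 3 + 0 = -2.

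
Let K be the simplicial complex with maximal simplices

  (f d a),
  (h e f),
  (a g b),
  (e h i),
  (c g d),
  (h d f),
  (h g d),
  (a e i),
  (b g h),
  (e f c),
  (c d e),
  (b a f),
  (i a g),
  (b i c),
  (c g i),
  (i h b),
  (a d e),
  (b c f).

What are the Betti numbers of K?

b_0 = 1, b_1 = 1, b_2 = 0.

Order the vertices as a < b < c < d < e < f < g < h < i. Listing each simplex with vertices in this order, K has dimension 2 with simplices:

  0-simplices (9): a, b, c, d, e, f, g, h, i
  1-simplices (27): ab, ad, ae, af, ag, ai, bc, bf, bg, bh, bi, cd, ce, cf, cg, ci, de, df, dg, dh, ef, eh, ei, fh, gh, gi, hi
  2-simplices (18): abf, abg, ade, adf, aei, agi, bcf, bci, bgh, bhi, cde, cdg, cef, cgi, dfh, dgh, efh, ehi

so the chain groups are C_0 ≅ Z^9, C_1 ≅ Z^27, C_2 ≅ Z^18.

The boundary map ∂_1: C_1 → C_0 maps an edge to its endpoints' difference, ∂[p,q] = q − p. For instance
  ∂ce = e − c.
The resulting 9×27 matrix has rank 8, and its Smith normal form has invariant factors (1,1,1,1,1,1,1,1).

The boundary map ∂_2: C_2 → C_1 sends each 2-simplex [p,q,r] to [q,r] − [p,r] + [p,q]. For instance
  ∂ehi = hi − ei + eh,
  ∂abf = bf − af + ab.
The resulting 27×18 matrix has rank 18, and its Smith normal form has invariant factors (1,1,1,1,1,1,1,1,1,1,1,1,1,1,1,1,1,2).

Reading off H_k = ker ∂_k / im ∂_{k+1}:

  H_0: rank C_0 − rank ∂_1 = 9 − 8 = 1, and the invariant factors of ∂_1 are all 1, so H_0 = Z.
  H_1: rank ker ∂_1 − rank ∂_2 = (27 − 8) − 18 = 1, and ∂_2 has invariant factor 2 > 1, so H_1 = Z ⊕ Z/2Z.
  H_2: rank ker ∂_2 − rank ∂_3 = (18 − 18) − 0 = 0, and there is no ∂_3, so H_2 = 0.

As a check, the Euler characteristic is 9 − 27 + 18 = 0, which agrees with 1 − 1 + 0 = 0.

Hence the Betti numbers are b_0 = 1, b_1 = 1, b_2 = 0.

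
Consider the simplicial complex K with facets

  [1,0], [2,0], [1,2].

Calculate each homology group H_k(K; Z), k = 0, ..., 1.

H_0 = Z,  H_1 = Z.

Fix the vertex order 0 < 1 < 2 and write every simplex with vertices in increasing order. Then dim K = 1 and the simplices of K are:

  0-simplices (3): [0], [1], [2]
  1-simplices (3): [0,1], [0,2], [1,2]

Hence C_0 ≅ Z^3, C_1 ≅ Z^3.

Boundary ∂_1: C_1 → C_0 sends each edge [p,q] (with p < q) to q − p.
This gives a 3×3 integer matrix of rank 2; reducing to Smith normal form yields diagonal entries (1,1).

From H_k ≅ ker(∂_k) / im(∂_{k+1}) we obtain:

  H_0: rank C_0 − rank ∂_1 = 3 − 2 = 1, and the invariant factors of ∂_1 are all 1, so H_0 = Z.
  H_1: rank ker ∂_1 − rank ∂_2 = (3 − 2) − 0 = 1, and there is no ∂_2, so H_1 = Z.

(K is a triangulation of the circle S^1.)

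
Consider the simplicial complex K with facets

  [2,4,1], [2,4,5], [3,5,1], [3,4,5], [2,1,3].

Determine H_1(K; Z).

H_1 = Z.

Take the total order 1 < 2 < 3 < 4 < 5 on the vertex set. Then K (dimension 2) consists of the simplices:

  0-simplices (5): [1], [2], [3], [4], [5]
  1-simplices (10): [1,2], [1,3], [1,4], [1,5], [2,3], [2,4], [2,5], [3,4], [3,5], [4,5]
  2-simplices (5): [1,2,3], [1,2,4], [1,3,5], [2,4,5], [3,4,5]

Hence C_0 ≅ Z^5, C_1 ≅ Z^10, C_2 ≅ Z^5.

∂_1: C_1 → C_0 is given by ∂[p,q] = [q] − [p]. For instance
  ∂[2,3] = [3] − [2].
The resulting 5×10 matrix has rank 4, and its Smith normal form has invariant factors (1,1,1,1).

∂_2: C_2 → C_1 sends each 2-simplex [p,q,r] to [q,r] − [p,r] + [p,q]. For instance
  ∂[1,3,5] = [3,5] − [1,5] + [1,3],
  ∂[2,4,5] = [4,5] − [2,5] + [2,4].
This gives a 10×5 integer matrix of rank 5; reducing to Smith normal form yields diagonal entries (1,1,1,1,1).

From H_k ≅ ker(∂_k) / im(∂_{k+1}) we obtain:

  H_1: rank ker ∂_1 − rank ∂_2 = (10 − 4) − 5 = 1, and the invariant factors of ∂_2 are all 1, so H_1 ≅ Z.

(K is a triangulation of the Möbius band.)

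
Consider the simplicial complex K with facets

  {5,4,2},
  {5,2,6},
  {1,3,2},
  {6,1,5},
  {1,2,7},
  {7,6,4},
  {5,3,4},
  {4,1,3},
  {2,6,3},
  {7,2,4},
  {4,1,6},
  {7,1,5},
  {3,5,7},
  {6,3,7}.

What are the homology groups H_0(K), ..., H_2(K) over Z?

Take the total order 1 < 2 < 3 < 4 < 5 < 6 < 7 on the vertex set. Then K (dimension 2) consists of the simplices:

  0-simplices (7): [1], [2], [3], [4], [5], [6], [7]
  1-simplices (21): [1,2], [1,3], [1,4], [1,5], [1,6], [1,7], [2,3], [2,4], [2,5], [2,6], [2,7], [3,4], [3,5], [3,6], [3,7], [4,5], [4,6], [4,7], [5,6], [5,7], [6,7]
  2-simplices (14): [1,2,3], [1,2,7], [1,3,4], [1,4,6], [1,5,6], [1,5,7], [2,3,6], [2,4,5], [2,4,7], [2,5,6], [3,4,5], [3,5,7], [3,6,7], [4,6,7]

Hence C_0 ≅ Z^7, C_1 ≅ Z^21, C_2 ≅ Z^14.

∂_1: C_1 → C_0 sends each edge [p,q] (with p < q) to q − p.
As a 7×21 matrix over Z this has rank 6, with invariant factors (1,1,1,1,1,1).

Boundary ∂_2: C_2 → C_1 maps a triangle to the signed sum of its edges. For instance
  ∂[1,5,7] = [5,7] − [1,7] + [1,5],
  ∂[3,5,7] = [5,7] − [3,7] + [3,5].
The resulting 21×14 matrix has rank 13, and its Smith normal form has invariant factors (1,1,1,1,1,1,1,1,1,1,1,1,1).

Now H_k = ker ∂_k / im ∂_{k+1}, so:

  H_0: rank C_0 − rank ∂_1 = 7 − 6 = 1, and the invariant factors of ∂_1 are all 1, so H_0 ≅ Z.
  H_1: rank ker ∂_1 − rank ∂_2 = (21 − 6) − 13 = 2, and the invariant factors of ∂_2 are all 1, so H_1 ≅ Z^2.
  H_2: rank ker ∂_2 − rank ∂_3 = (14 − 13) − 0 = 1, and there is no ∂_3, so H_2 ≅ Z.

H_0 = Z,  H_1 = Z^2,  H_2 = Z.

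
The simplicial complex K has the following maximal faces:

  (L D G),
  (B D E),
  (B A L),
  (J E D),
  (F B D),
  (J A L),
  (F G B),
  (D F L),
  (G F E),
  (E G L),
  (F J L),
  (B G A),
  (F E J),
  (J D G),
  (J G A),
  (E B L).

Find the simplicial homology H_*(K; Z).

H_0 ≅ Z,  H_1 ≅ Z^2,  H_2 ≅ Z.

Take the total order A < B < D < E < F < G < J < L on the vertex set. Then K (dimension 2) consists of the simplices:

  0-simplices (8): A, B, D, E, F, G, J, L
  1-simplices (24): AB, AG, AJ, AL, BD, BE, BF, BG, BL, DE, DF, DG, DJ, DL, EF, EG, EJ, EL, FG, FJ, FL, GJ, GL, JL
  2-simplices (16): ABG, ABL, AGJ, AJL, BDE, BDF, BEL, BFG, DEJ, DFL, DGJ, DGL, EFG, EFJ, EGL, FJL

giving chain groups C_0 ≅ Z^8, C_1 ≅ Z^24, C_2 ≅ Z^16.

The boundary map ∂_1: C_1 → C_0 sends each edge [p,q] (with p < q) to q − p.
As a 8×24 matrix over Z this has rank 7, with invariant factors (1,1,1,1,1,1,1).

∂_2: C_2 → C_1 sends each 2-simplex [p,q,r] to [q,r] − [p,r] + [p,q]. For instance
  ∂ABG = BG − AG + AB,
  ∂DGL = GL − DL + DG.
The 24×16 boundary matrix has rank 15 and Smith normal form diag(1,1,1,1,1,1,1,1,1,1,1,1,1,1,1).

Computing H_k = (kernel of ∂_k) / (image of ∂_{k+1}):

  H_0: rank C_0 − rank ∂_1 = 8 − 7 = 1, and the invariant factors of ∂_1 are all 1, so H_0 = Z.
  H_1: rank ker ∂_1 − rank ∂_2 = (24 − 7) − 15 = 2, and the invariant factors of ∂_2 are all 1, so H_1 = Z^2.
  H_2: rank ker ∂_2 − rank ∂_3 = (16 − 15) − 0 = 1, and there is no ∂_3, so H_2 = Z.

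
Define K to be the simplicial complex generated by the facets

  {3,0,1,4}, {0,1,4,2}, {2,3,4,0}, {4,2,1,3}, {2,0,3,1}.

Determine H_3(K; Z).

K has 5 vertices, 10 edges, 10 triangles, 5 3-simplices.
rank ∂_3 = 4, rank ∂_4 = 0 ⇒ b_3 = 5 − 4 − 0 = 1. So H_3 = Z.

H_3 = Z.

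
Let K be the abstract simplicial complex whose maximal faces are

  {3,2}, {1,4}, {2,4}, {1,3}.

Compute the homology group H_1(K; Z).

Take the total order 1 < 2 < 3 < 4 on the vertex set. Then K (dimension 1) consists of the simplices:

  0-simplices (4): [1], [2], [3], [4]
  1-simplices (4): [1,3], [1,4], [2,3], [2,4]

giving chain groups C_0 ≅ Z^4, C_1 ≅ Z^4.

∂_1: C_1 → C_0 maps an edge to its endpoints' difference, ∂[p,q] = q − p.
As a 4×4 matrix over Z this has rank 3, with invariant factors (1,1,1).

From H_k ≅ ker(∂_k) / im(∂_{k+1}) we obtain:

  H_1: rank ker ∂_1 − rank ∂_2 = (4 − 3) − 0 = 1, and there is no ∂_2, so H_1 ≅ Z.

H_1 ≅ Z.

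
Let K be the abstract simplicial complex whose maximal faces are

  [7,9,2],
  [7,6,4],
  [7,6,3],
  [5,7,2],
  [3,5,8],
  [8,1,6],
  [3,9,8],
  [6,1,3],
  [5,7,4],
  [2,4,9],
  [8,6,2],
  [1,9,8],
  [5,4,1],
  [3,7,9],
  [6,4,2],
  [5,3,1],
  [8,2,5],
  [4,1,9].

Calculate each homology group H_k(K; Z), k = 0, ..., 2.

H_0 ≅ Z,  H_1 ≅ Z ⊕ Z/2,  H_2 = 0.

We work with the vertex ordering 1 < 2 < 3 < 4 < 5 < 6 < 7 < 8 < 9. The simplices of K, each written with vertices in increasing order, are:

  0-simplices (9): [1], [2], [3], [4], [5], [6], [7], [8], [9]
  1-simplices (27): (27 of them)
  2-simplices (18): [1,3,5], [1,3,6], [1,4,5], [1,4,9], [1,6,8], [1,8,9], [2,4,6], [2,4,9], [2,5,7], [2,5,8], [2,6,8], [2,7,9], [3,5,8], [3,6,7], [3,7,9], [3,8,9], [4,5,7], [4,6,7]

Hence C_0 ≅ Z^9, C_1 ≅ Z^27, C_2 ≅ Z^18.

Boundary ∂_1: C_1 → C_0 is given by ∂[p,q] = [q] − [p]. For instance
  ∂[1,6] = [6] − [1].
As a 9×27 matrix over Z this has rank 8, with invariant factors (1,1,1,1,1,1,1,1).

Boundary ∂_2: C_2 → C_1 acts by ∂[p,q,r] = [q,r] − [p,r] + [p,q]. For instance
  ∂[3,7,9] = [7,9] − [3,9] + [3,7],
  ∂[4,6,7] = [6,7] − [4,7] + [4,6].
The resulting 27×18 matrix has rank 18, and its Smith normal form has invariant factors (1,1,1,1,1,1,1,1,1,1,1,1,1,1,1,1,1,2).

Computing H_k = (kernel of ∂_k) / (image of ∂_{k+1}):

  H_0: rank C_0 − rank ∂_1 = 9 − 8 = 1, and the invariant factors of ∂_1 are all 1, so H_0 ≅ Z.
  H_1: rank ker ∂_1 − rank ∂_2 = (27 − 8) − 18 = 1, and ∂_2 has invariant factor 2 > 1, so H_1 ≅ Z ⊕ Z/2.
  H_2: rank ker ∂_2 − rank ∂_3 = (18 − 18) − 0 = 0, and there is no ∂_3, so H_2 ≅ 0.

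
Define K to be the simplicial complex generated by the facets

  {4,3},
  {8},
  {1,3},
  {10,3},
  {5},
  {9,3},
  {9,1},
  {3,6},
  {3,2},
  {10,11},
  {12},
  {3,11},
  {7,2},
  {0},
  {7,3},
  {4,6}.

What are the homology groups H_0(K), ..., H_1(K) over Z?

H_0 ≅ Z^5,  H_1 ≅ Z^4.

Take the total order 0 < 1 < 2 < 3 < 4 < 5 < 6 < 7 < 8 < 9 < 10 < 11 < 12 on the vertex set. Then K (dimension 1) consists of the simplices:

  0-simplices (13): [0], [1], [2], [3], [4], [5], [6], [7], [8], [9], [10], [11], [12]
  1-simplices (12): [1,3], [1,9], [2,3], [2,7], [3,4], [3,6], [3,7], [3,9], [3,10], [3,11], [4,6], [10,11]

giving chain groups C_0 ≅ Z^13, C_1 ≅ Z^12.

Boundary ∂_1: C_1 → C_0 maps an edge to its endpoints' difference, ∂[p,q] = q − p.
The resulting 13×12 matrix has rank 8, and its Smith normal form has invariant factors (1,1,1,1,1,1,1,1).

Now H_k = ker ∂_k / im ∂_{k+1}, so:

  H_0: rank C_0 − rank ∂_1 = 13 − 8 = 5, and the invariant factors of ∂_1 are all 1, so H_0 ≅ Z^5.
  H_1: rank ker ∂_1 − rank ∂_2 = (12 − 8) − 0 = 4, and there is no ∂_2, so H_1 ≅ Z^4.

As a check, the Euler characteristic is 13 − 12 = 1, which agrees with 5 − 4 = 1.
(K is a triangulation of the disjoint union of a wedge of 4 circles and a set of 4 points.)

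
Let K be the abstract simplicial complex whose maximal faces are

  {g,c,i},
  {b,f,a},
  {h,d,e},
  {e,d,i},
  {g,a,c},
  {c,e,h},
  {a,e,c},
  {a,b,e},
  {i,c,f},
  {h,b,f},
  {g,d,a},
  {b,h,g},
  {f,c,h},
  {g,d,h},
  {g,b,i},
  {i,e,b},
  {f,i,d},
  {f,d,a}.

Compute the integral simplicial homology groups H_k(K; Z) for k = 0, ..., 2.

H_0 = Z,  H_1 = Z^2,  H_2 = Z.

Order the vertices as a < b < c < d < e < f < g < h < i. Listing each simplex with vertices in this order, K has dimension 2 with simplices:

  0-simplices (9): a, b, c, d, e, f, g, h, i
  1-simplices (27): ab, ac, ad, ae, af, ag, be, bf, bg, bh, bi, ce, cf, cg, ch, ci, de, df, dg, dh, di, eh, ei, fh, fi, gh, gi
  2-simplices (18): abe, abf, ace, acg, adf, adg, bei, bfh, bgh, bgi, ceh, cfh, cfi, cgi, deh, dei, dfi, dgh

Hence C_0 ≅ Z^9, C_1 ≅ Z^27, C_2 ≅ Z^18.

Boundary ∂_1: C_1 → C_0 sends each edge [p,q] (with p < q) to q − p. For instance
  ∂ce = e − c.
The 9×27 boundary matrix has rank 8 and Smith normal form diag(1,1,1,1,1,1,1,1).

∂_2: C_2 → C_1 sends each 2-simplex [p,q,r] to [q,r] − [p,r] + [p,q]. For instance
  ∂cfi = fi − ci + cf,
  ∂abe = be − ae + ab.
The 27×18 boundary matrix has rank 17 and Smith normal form diag(1,1,1,1,1,1,1,1,1,1,1,1,1,1,1,1,1).

From H_k ≅ ker(∂_k) / im(∂_{k+1}) we obtain:

  H_0: rank C_0 − rank ∂_1 = 9 − 8 = 1, and the invariant factors of ∂_1 are all 1, so H_0 ≅ Z.
  H_1: rank ker ∂_1 − rank ∂_2 = (27 − 8) − 17 = 2, and the invariant factors of ∂_2 are all 1, so H_1 ≅ Z^2.
  H_2: rank ker ∂_2 − rank ∂_3 = (18 − 17) − 0 = 1, and there is no ∂_3, so H_2 ≅ Z.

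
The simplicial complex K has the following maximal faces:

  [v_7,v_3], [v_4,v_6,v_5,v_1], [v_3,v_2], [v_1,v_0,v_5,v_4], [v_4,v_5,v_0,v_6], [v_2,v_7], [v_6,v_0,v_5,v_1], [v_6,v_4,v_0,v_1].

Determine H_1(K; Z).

K has 8 vertices, 13 edges, 10 triangles, 5 3-simplices.
rank ∂_1 = 6, rank ∂_2 = 6 ⇒ b_1 = 13 − 6 − 6 = 1; all invariant factors of ∂_2 are 1 so no torsion. So H_1 ≅ Z.

H_1 = Z.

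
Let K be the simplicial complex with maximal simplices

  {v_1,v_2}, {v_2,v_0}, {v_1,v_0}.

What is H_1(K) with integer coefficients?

H_1 = Z.

K has 3 vertices, 3 edges.
rank ∂_1 = 2, rank ∂_2 = 0 ⇒ b_1 = 3 − 2 − 0 = 1. So H_1 = Z.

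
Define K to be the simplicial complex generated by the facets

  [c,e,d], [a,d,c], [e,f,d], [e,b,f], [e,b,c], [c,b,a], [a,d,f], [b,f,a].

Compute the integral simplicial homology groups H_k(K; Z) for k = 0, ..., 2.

H_0 ≅ Z,  H_1 = 0,  H_2 ≅ Z.

Take the total order a < b < c < d < e < f on the vertex set. Then K (dimension 2) consists of the simplices:

  0-simplices (6): a, b, c, d, e, f
  1-simplices (12): ab, ac, ad, af, bc, be, bf, cd, ce, de, df, ef
  2-simplices (8): abc, abf, acd, adf, bce, bef, cde, def

so the chain groups are C_0 ≅ Z^6, C_1 ≅ Z^12, C_2 ≅ Z^8.

Boundary ∂_1: C_1 → C_0 is given by ∂[p,q] = [q] − [p]. For instance
  ∂bf = f − b.
As a 6×12 matrix over Z this has rank 5, with invariant factors (1,1,1,1,1).

∂_2: C_2 → C_1 sends each 2-simplex [p,q,r] to [q,r] − [p,r] + [p,q]. For instance
  ∂adf = df − af + ad,
  ∂abf = bf − af + ab.
This gives a 12×8 integer matrix of rank 7; reducing to Smith normal form yields diagonal entries (1,1,1,1,1,1,1).

Computing H_k = (kernel of ∂_k) / (image of ∂_{k+1}):

  H_0: rank C_0 − rank ∂_1 = 6 − 5 = 1, and the invariant factors of ∂_1 are all 1, so H_0 ≅ Z.
  H_1: rank ker ∂_1 − rank ∂_2 = (12 − 5) − 7 = 0, and the invariant factors of ∂_2 are all 1, so H_1 ≅ 0.
  H_2: rank ker ∂_2 − rank ∂_3 = (8 − 7) − 0 = 1, and there is no ∂_3, so H_2 ≅ Z.

As a check, the Euler characteristic is 6 − 12 + 8 = 2, which agrees with 1 − 0 + 1 = 2.
(K is a triangulation of the 2-sphere S^2.)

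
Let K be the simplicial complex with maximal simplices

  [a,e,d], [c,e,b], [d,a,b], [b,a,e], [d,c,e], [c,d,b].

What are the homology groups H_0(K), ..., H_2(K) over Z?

Fix the vertex order a < b < c < d < e and write every simplex with vertices in increasing order. Then dim K = 2 and the simplices of K are:

  0-simplices (5): a, b, c, d, e
  1-simplices (9): ab, ad, ae, bc, bd, be, cd, ce, de
  2-simplices (6): abd, abe, ade, bcd, bce, cde

giving chain groups C_0 ≅ Z^5, C_1 ≅ Z^9, C_2 ≅ Z^6.

Boundary ∂_1: C_1 → C_0 sends each edge [p,q] (with p < q) to q − p.
The resulting 5×9 matrix has rank 4, and its Smith normal form has invariant factors (1,1,1,1).

Boundary ∂_2: C_2 → C_1 maps a triangle to the signed sum of its edges. For instance
  ∂abe = be − ae + ab,
  ∂bcd = cd − bd + bc.
The 9×6 boundary matrix has rank 5 and Smith normal form diag(1,1,1,1,1).

From H_k ≅ ker(∂_k) / im(∂_{k+1}) we obtain:

  H_0: rank C_0 − rank ∂_1 = 5 − 4 = 1, and the invariant factors of ∂_1 are all 1, so H_0 ≅ Z.
  H_1: rank ker ∂_1 − rank ∂_2 = (9 − 4) − 5 = 0, and the invariant factors of ∂_2 are all 1, so H_1 ≅ 0.
  H_2: rank ker ∂_2 − rank ∂_3 = (6 − 5) − 0 = 1, and there is no ∂_3, so H_2 ≅ Z.

As a check, the Euler characteristic is 5 − 9 + 6 = 2, which agrees with 1 − 0 + 1 = 2.

H_0 ≅ Z,  H_1 = 0,  H_2 ≅ Z.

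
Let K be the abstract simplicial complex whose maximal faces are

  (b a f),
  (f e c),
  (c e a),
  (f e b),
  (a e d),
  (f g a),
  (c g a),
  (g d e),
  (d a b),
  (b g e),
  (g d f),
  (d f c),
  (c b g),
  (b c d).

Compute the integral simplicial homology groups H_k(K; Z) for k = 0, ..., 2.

K has 7 vertices, 21 edges, 14 triangles.
rank ∂_0 = 0, rank ∂_1 = 6 ⇒ b_0 = 7 − 0 − 6 = 1; all invariant factors of ∂_1 are 1 so no torsion. So H_0 = Z.
rank ∂_1 = 6, rank ∂_2 = 13 ⇒ b_1 = 21 − 6 − 13 = 2; all invariant factors of ∂_2 are 1 so no torsion. So H_1 = Z^2.
rank ∂_2 = 13, rank ∂_3 = 0 ⇒ b_2 = 14 − 13 − 0 = 1. So H_2 = Z.

H_0 = Z,  H_1 = Z^2,  H_2 = Z.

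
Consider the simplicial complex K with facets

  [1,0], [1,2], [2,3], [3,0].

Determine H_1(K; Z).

H_1 = Z.

We work with the vertex ordering 0 < 1 < 2 < 3. The simplices of K, each written with vertices in increasing order, are:

  0-simplices (4): [0], [1], [2], [3]
  1-simplices (4): [0,1], [0,3], [1,2], [2,3]

so the chain groups are C_0 ≅ Z^4, C_1 ≅ Z^4.

∂_1: C_1 → C_0 maps an edge to its endpoints' difference, ∂[p,q] = q − p.
The resulting 4×4 matrix has rank 3, and its Smith normal form has invariant factors (1,1,1).

From H_k ≅ ker(∂_k) / im(∂_{k+1}) we obtain:

  H_1: rank ker ∂_1 − rank ∂_2 = (4 − 3) − 0 = 1, and there is no ∂_2, so H_1 = Z.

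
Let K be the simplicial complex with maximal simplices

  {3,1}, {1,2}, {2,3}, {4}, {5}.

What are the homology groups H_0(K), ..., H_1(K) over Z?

Fix the vertex order 1 < 2 < 3 < 4 < 5 and write every simplex with vertices in increasing order. Then dim K = 1 and the simplices of K are:

  0-simplices (5): [1], [2], [3], [4], [5]
  1-simplices (3): [1,2], [1,3], [2,3]

Hence C_0 ≅ Z^5, C_1 ≅ Z^3.

The boundary map ∂_1: C_1 → C_0 maps an edge to its endpoints' difference, ∂[p,q] = q − p.
This gives a 5×3 integer matrix of rank 2; reducing to Smith normal form yields diagonal entries (1,1).

Reading off H_k = ker ∂_k / im ∂_{k+1}:

  H_0: rank C_0 − rank ∂_1 = 5 − 2 = 3, and the invariant factors of ∂_1 are all 1, so H_0 = Z^3.
  H_1: rank ker ∂_1 − rank ∂_2 = (3 − 2) − 0 = 1, and there is no ∂_2, so H_1 = Z.

As a check, the Euler characteristic is 5 − 3 = 2, which agrees with 3 − 1 = 2.

H_0 = Z^3,  H_1 = Z.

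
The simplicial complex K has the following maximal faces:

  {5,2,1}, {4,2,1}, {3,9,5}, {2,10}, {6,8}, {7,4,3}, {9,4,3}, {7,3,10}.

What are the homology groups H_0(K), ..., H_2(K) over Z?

Order the vertices as 1 < 2 < 3 < 4 < 5 < 6 < 7 < 8 < 9 < 10. Listing each simplex with vertices in this order, K has dimension 2 with simplices:

  0-simplices (10): [1], [2], [3], [4], [5], [6], [7], [8], [9], [10]
  1-simplices (16): [1,2], [1,4], [1,5], [2,4], [2,5], [2,10], [3,4], [3,5], [3,7], [3,9], [3,10], [4,7], [4,9], [5,9], [6,8], [7,10]
  2-simplices (6): [1,2,4], [1,2,5], [3,4,7], [3,4,9], [3,5,9], [3,7,10]

so the chain groups are C_0 ≅ Z^10, C_1 ≅ Z^16, C_2 ≅ Z^6.

The boundary map ∂_1: C_1 → C_0 maps an edge to its endpoints' difference, ∂[p,q] = q − p.
This gives a 10×16 integer matrix of rank 8; reducing to Smith normal form yields diagonal entries (1,1,1,1,1,1,1,1).

∂_2: C_2 → C_1 acts by ∂[p,q,r] = [q,r] − [p,r] + [p,q]. For instance
  ∂[1,2,4] = [2,4] − [1,4] + [1,2],
  ∂[1,2,5] = [2,5] − [1,5] + [1,2].
The 16×6 boundary matrix has rank 6 and Smith normal form diag(1,1,1,1,1,1).

From H_k ≅ ker(∂_k) / im(∂_{k+1}) we obtain:

  H_0: rank C_0 − rank ∂_1 = 10 − 8 = 2, and the invariant factors of ∂_1 are all 1, so H_0 = Z^2.
  H_1: rank ker ∂_1 − rank ∂_2 = (16 − 8) − 6 = 2, and the invariant factors of ∂_2 are all 1, so H_1 = Z^2.
  H_2: rank ker ∂_2 − rank ∂_3 = (6 − 6) − 0 = 0, and there is no ∂_3, so H_2 = 0.

H_0 ≅ Z^2,  H_1 ≅ Z^2,  H_2 = 0.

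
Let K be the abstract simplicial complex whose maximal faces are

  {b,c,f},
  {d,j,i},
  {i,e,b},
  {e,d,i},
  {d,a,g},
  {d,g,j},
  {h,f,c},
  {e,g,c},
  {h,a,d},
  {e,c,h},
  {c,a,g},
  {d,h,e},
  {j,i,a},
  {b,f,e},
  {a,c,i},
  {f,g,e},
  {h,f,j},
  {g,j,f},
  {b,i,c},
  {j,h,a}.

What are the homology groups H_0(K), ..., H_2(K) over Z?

Fix the vertex order a < b < c < d < e < f < g < h < i < j and write every simplex with vertices in increasing order. Then dim K = 2 and the simplices of K are:

  0-simplices (10): a, b, c, d, e, f, g, h, i, j
  1-simplices (30): ac, ad, ag, ah, ai, aj, bc, be, bf, bi, ce, cf, cg, ch, ci, de, dg, dh, di, dj, ef, eg, eh, ei, fg, fh, fj, gj, hj, ij
  2-simplices (20): acg, aci, adg, adh, ahj, aij, bcf, bci, bef, bei, ceg, ceh, cfh, deh, dei, dgj, dij, efg, fgj, fhj

so the chain groups are C_0 ≅ Z^10, C_1 ≅ Z^30, C_2 ≅ Z^20.

The boundary map ∂_1: C_1 → C_0 maps an edge to its endpoints' difference, ∂[p,q] = q − p. For instance
  ∂bi = i − b.
As a 10×30 matrix over Z this has rank 9, with invariant factors (1,1,1,1,1,1,1,1,1).

The boundary map ∂_2: C_2 → C_1 maps a triangle to the signed sum of its edges. For instance
  ∂aij = ij − aj + ai,
  ∂ceg = eg − cg + ce.
The 30×20 boundary matrix has rank 20 and Smith normal form diag(1,1,1,1,1,1,1,1,1,1,1,1,1,1,1,1,1,1,1,2).

Computing H_k = (kernel of ∂_k) / (image of ∂_{k+1}):

  H_0: rank C_0 − rank ∂_1 = 10 − 9 = 1, and the invariant factors of ∂_1 are all 1, so H_0 = Z.
  H_1: rank ker ∂_1 − rank ∂_2 = (30 − 9) − 20 = 1, and ∂_2 has invariant factor 2 > 1, so H_1 = Z ⊕ Z/2.
  H_2: rank ker ∂_2 − rank ∂_3 = (20 − 20) − 0 = 0, and there is no ∂_3, so H_2 = 0.

H_0 ≅ Z,  H_1 ≅ Z ⊕ Z/2,  H_2 = 0.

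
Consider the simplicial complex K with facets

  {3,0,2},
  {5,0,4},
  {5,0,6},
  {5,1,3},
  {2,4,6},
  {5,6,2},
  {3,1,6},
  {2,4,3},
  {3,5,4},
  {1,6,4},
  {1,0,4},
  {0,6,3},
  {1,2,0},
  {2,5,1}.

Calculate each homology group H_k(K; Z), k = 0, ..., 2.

H_0 = Z,  H_1 = Z^2,  H_2 = Z.

K has 7 vertices, 21 edges, 14 triangles.
rank ∂_0 = 0, rank ∂_1 = 6 ⇒ b_0 = 7 − 0 − 6 = 1; all invariant factors of ∂_1 are 1 so no torsion. So H_0 = Z.
rank ∂_1 = 6, rank ∂_2 = 13 ⇒ b_1 = 21 − 6 − 13 = 2; all invariant factors of ∂_2 are 1 so no torsion. So H_1 = Z^2.
rank ∂_2 = 13, rank ∂_3 = 0 ⇒ b_2 = 14 − 13 − 0 = 1. So H_2 = Z.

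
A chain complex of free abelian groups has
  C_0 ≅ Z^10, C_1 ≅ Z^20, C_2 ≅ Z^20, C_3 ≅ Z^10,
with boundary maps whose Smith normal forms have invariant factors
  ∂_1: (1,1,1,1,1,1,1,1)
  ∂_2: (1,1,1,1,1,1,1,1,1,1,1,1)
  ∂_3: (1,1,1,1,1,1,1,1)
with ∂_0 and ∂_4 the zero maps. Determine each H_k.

H_0 ≅ Z^2,  H_1 = 0,  H_2 = 0,  H_3 ≅ Z^2.

H_0: b_0 = 10 − 0 − 8 = 2; torsion from ∂_1 factors > 1: none. So H_0 ≅ Z^2.
H_1: b_1 = 20 − 8 − 12 = 0; torsion from ∂_2 factors > 1: none. So H_1 ≅ 0.
H_2: b_2 = 20 − 12 − 8 = 0; torsion from ∂_3 factors > 1: none. So H_2 ≅ 0.
H_3: b_3 = 10 − 8 − 0 = 2; torsion from ∂_4 factors > 1: none. So H_3 ≅ Z^2.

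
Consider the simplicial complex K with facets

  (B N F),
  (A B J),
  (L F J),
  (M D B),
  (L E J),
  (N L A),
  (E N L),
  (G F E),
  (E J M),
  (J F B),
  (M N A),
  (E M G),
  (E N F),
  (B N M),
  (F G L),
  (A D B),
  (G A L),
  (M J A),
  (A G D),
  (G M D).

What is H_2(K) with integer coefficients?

Take the total order A < B < D < E < F < G < J < L < M < N on the vertex set. Then K (dimension 2) consists of the simplices:

  0-simplices (10): A, B, D, E, F, G, J, L, M, N
  1-simplices (30): AB, AD, AG, AJ, AL, AM, AN, BD, BF, BJ, BM, BN, DG, DM, EF, EG, EJ, EL, EM, EN, FG, FJ, FL, FN, GL, GM, JL, JM, LN, MN
  2-simplices (20): ABD, ABJ, ADG, AGL, AJM, ALN, AMN, BDM, BFJ, BFN, BMN, DGM, EFG, EFN, EGM, EJL, EJM, ELN, FGL, FJL

giving chain groups C_0 ≅ Z^10, C_1 ≅ Z^30, C_2 ≅ Z^20.

∂_1: C_1 → C_0 maps an edge to its endpoints' difference, ∂[p,q] = q − p. For instance
  ∂AJ = J − A.
The resulting 10×30 matrix has rank 9, and its Smith normal form has invariant factors (1,1,1,1,1,1,1,1,1).

Boundary ∂_2: C_2 → C_1 maps a triangle to the signed sum of its edges. For instance
  ∂FJL = JL − FL + FJ,
  ∂FGL = GL − FL + FG.
As a 30×20 matrix over Z this has rank 20, with invariant factors (1,1,1,1,1,1,1,1,1,1,1,1,1,1,1,1,1,1,1,2).

Computing H_k = (kernel of ∂_k) / (image of ∂_{k+1}):

  H_2: rank ker ∂_2 − rank ∂_3 = (20 − 20) − 0 = 0, and there is no ∂_3, so H_2 ≅ 0.

H_2 = 0.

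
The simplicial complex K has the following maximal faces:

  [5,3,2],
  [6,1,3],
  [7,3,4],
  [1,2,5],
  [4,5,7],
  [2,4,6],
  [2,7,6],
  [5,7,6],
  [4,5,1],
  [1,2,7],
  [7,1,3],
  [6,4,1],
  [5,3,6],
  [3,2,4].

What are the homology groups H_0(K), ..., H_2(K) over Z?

H_0 ≅ Z,  H_1 ≅ Z^2,  H_2 ≅ Z.

Order the vertices as 1 < 2 < 3 < 4 < 5 < 6 < 7. Listing each simplex with vertices in this order, K has dimension 2 with simplices:

  0-simplices (7): [1], [2], [3], [4], [5], [6], [7]
  1-simplices (21): [1,2], [1,3], [1,4], [1,5], [1,6], [1,7], [2,3], [2,4], [2,5], [2,6], [2,7], [3,4], [3,5], [3,6], [3,7], [4,5], [4,6], [4,7], [5,6], [5,7], [6,7]
  2-simplices (14): [1,2,5], [1,2,7], [1,3,6], [1,3,7], [1,4,5], [1,4,6], [2,3,4], [2,3,5], [2,4,6], [2,6,7], [3,4,7], [3,5,6], [4,5,7], [5,6,7]

so the chain groups are C_0 ≅ Z^7, C_1 ≅ Z^21, C_2 ≅ Z^14.

Boundary ∂_1: C_1 → C_0 maps an edge to its endpoints' difference, ∂[p,q] = q − p.
This gives a 7×21 integer matrix of rank 6; reducing to Smith normal form yields diagonal entries (1,1,1,1,1,1).

Boundary ∂_2: C_2 → C_1 sends each 2-simplex [p,q,r] to [q,r] − [p,r] + [p,q]. For instance
  ∂[1,4,6] = [4,6] − [1,6] + [1,4],
  ∂[2,3,5] = [3,5] − [2,5] + [2,3].
As a 21×14 matrix over Z this has rank 13, with invariant factors (1,1,1,1,1,1,1,1,1,1,1,1,1).

Reading off H_k = ker ∂_k / im ∂_{k+1}:

  H_0: rank C_0 − rank ∂_1 = 7 − 6 = 1, and the invariant factors of ∂_1 are all 1, so H_0 ≅ Z.
  H_1: rank ker ∂_1 − rank ∂_2 = (21 − 6) − 13 = 2, and the invariant factors of ∂_2 are all 1, so H_1 ≅ Z^2.
  H_2: rank ker ∂_2 − rank ∂_3 = (14 − 13) − 0 = 1, and there is no ∂_3, so H_2 ≅ Z.

As a check, the Euler characteristic is 7 − 21 + 14 = 0, which agrees with 1 − 2 + 1 = 0.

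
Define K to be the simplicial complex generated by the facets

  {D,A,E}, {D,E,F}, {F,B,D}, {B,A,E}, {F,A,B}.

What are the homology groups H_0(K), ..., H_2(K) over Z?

Take the total order A < B < D < E < F on the vertex set. Then K (dimension 2) consists of the simplices:

  0-simplices (5): A, B, D, E, F
  1-simplices (10): AB, AD, AE, AF, BD, BE, BF, DE, DF, EF
  2-simplices (5): ABE, ABF, ADE, BDF, DEF

Hence C_0 ≅ Z^5, C_1 ≅ Z^10, C_2 ≅ Z^5.

Boundary ∂_1: C_1 → C_0 maps an edge to its endpoints' difference, ∂[p,q] = q − p.
The 5×10 boundary matrix has rank 4 and Smith normal form diag(1,1,1,1).

The boundary map ∂_2: C_2 → C_1 acts by ∂[p,q,r] = [q,r] − [p,r] + [p,q]. For instance
  ∂BDF = DF − BF + BD,
  ∂DEF = EF − DF + DE.
The 10×5 boundary matrix has rank 5 and Smith normal form diag(1,1,1,1,1).

From H_k ≅ ker(∂_k) / im(∂_{k+1}) we obtain:

  H_0: rank C_0 − rank ∂_1 = 5 − 4 = 1, and the invariant factors of ∂_1 are all 1, so H_0 = Z.
  H_1: rank ker ∂_1 − rank ∂_2 = (10 − 4) − 5 = 1, and the invariant factors of ∂_2 are all 1, so H_1 = Z.
  H_2: rank ker ∂_2 − rank ∂_3 = (5 − 5) − 0 = 0, and there is no ∂_3, so H_2 = 0.

H_0 ≅ Z,  H_1 ≅ Z,  H_2 = 0.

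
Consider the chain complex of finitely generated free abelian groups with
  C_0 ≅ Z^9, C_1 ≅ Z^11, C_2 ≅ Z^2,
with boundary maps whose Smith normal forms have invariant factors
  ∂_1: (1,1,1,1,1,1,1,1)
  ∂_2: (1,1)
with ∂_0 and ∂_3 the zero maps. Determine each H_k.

H_0: b_0 = 9 − 0 − 8 = 1; torsion from ∂_1 factors > 1: none. So H_0 ≅ Z.
H_1: b_1 = 11 − 8 − 2 = 1; torsion from ∂_2 factors > 1: none. So H_1 ≅ Z.
H_2: b_2 = 2 − 2 − 0 = 0; torsion from ∂_3 factors > 1: none. So H_2 ≅ 0.

H_0 ≅ Z,  H_1 ≅ Z,  H_2 = 0.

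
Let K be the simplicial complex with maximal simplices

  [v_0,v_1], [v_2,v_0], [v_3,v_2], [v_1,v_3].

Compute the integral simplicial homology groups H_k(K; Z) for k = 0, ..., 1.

We work with the vertex ordering v_0 < v_1 < v_2 < v_3. The simplices of K, each written with vertices in increasing order, are:

  0-simplices (4): [v_0], [v_1], [v_2], [v_3]
  1-simplices (4): [v_0,v_1], [v_0,v_2], [v_1,v_3], [v_2,v_3]

giving chain groups C_0 ≅ Z^4, C_1 ≅ Z^4.

∂_1: C_1 → C_0 is given by ∂[p,q] = [q] − [p]. For instance
  ∂[v_0,v_2] = [v_2] − [v_0].
This gives a 4×4 integer matrix of rank 3; reducing to Smith normal form yields diagonal entries (1,1,1).

From H_k ≅ ker(∂_k) / im(∂_{k+1}) we obtain:

  H_0: rank C_0 − rank ∂_1 = 4 − 3 = 1, and the invariant factors of ∂_1 are all 1, so H_0 = Z.
  H_1: rank ker ∂_1 − rank ∂_2 = (4 − 3) − 0 = 1, and there is no ∂_2, so H_1 = Z.

H_0 ≅ Z,  H_1 ≅ Z.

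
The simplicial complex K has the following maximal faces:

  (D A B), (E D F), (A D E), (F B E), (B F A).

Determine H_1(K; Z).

H_1 = Z.

K has 5 vertices, 10 edges, 5 triangles.
rank ∂_1 = 4, rank ∂_2 = 5 ⇒ b_1 = 10 − 4 − 5 = 1; all invariant factors of ∂_2 are 1 so no torsion. So H_1 ≅ Z.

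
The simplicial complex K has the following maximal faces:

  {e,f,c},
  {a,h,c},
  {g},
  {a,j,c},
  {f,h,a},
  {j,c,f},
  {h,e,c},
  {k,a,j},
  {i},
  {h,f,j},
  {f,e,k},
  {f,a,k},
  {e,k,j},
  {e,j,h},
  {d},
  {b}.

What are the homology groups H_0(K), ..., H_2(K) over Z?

H_0 ≅ Z^5,  H_1 ≅ Z/2Z,  H_2 = 0.

K has 11 vertices, 18 edges, 12 triangles.
rank ∂_0 = 0, rank ∂_1 = 6 ⇒ b_0 = 11 − 0 − 6 = 5; all invariant factors of ∂_1 are 1 so no torsion. So H_0 = Z^5.
rank ∂_1 = 6, rank ∂_2 = 12 ⇒ b_1 = 18 − 6 − 12 = 0; ∂_2 has invariant factor(s) [2] giving torsion. So H_1 = Z/2Z.
rank ∂_2 = 12, rank ∂_3 = 0 ⇒ b_2 = 12 − 12 − 0 = 0. So H_2 = 0.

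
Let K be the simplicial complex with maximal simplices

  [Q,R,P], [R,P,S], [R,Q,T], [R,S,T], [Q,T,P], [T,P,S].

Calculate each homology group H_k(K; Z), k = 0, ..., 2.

H_0 ≅ Z,  H_1 = 0,  H_2 ≅ Z.

Take the total order P < Q < R < S < T on the vertex set. Then K (dimension 2) consists of the simplices:

  0-simplices (5): P, Q, R, S, T
  1-simplices (9): PQ, PR, PS, PT, QR, QT, RS, RT, ST
  2-simplices (6): PQR, PQT, PRS, PST, QRT, RST

giving chain groups C_0 ≅ Z^5, C_1 ≅ Z^9, C_2 ≅ Z^6.

∂_1: C_1 → C_0 maps an edge to its endpoints' difference, ∂[p,q] = q − p.
The 5×9 boundary matrix has rank 4 and Smith normal form diag(1,1,1,1).

The boundary map ∂_2: C_2 → C_1 sends each 2-simplex [p,q,r] to [q,r] − [p,r] + [p,q]. For instance
  ∂QRT = RT − QT + QR,
  ∂PST = ST − PT + PS.
This gives a 9×6 integer matrix of rank 5; reducing to Smith normal form yields diagonal entries (1,1,1,1,1).

From H_k ≅ ker(∂_k) / im(∂_{k+1}) we obtain:

  H_0: rank C_0 − rank ∂_1 = 5 − 4 = 1, and the invariant factors of ∂_1 are all 1, so H_0 ≅ Z.
  H_1: rank ker ∂_1 − rank ∂_2 = (9 − 4) − 5 = 0, and the invariant factors of ∂_2 are all 1, so H_1 ≅ 0.
  H_2: rank ker ∂_2 − rank ∂_3 = (6 − 5) − 0 = 1, and there is no ∂_3, so H_2 ≅ Z.

(K is a triangulation of the 2-sphere S^2.)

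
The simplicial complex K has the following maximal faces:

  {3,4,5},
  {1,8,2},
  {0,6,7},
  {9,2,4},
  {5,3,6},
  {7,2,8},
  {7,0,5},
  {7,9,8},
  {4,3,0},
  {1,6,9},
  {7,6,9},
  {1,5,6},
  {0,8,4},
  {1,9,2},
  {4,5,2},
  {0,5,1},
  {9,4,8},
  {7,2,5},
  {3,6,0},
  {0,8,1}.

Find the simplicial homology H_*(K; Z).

H_0 ≅ Z,  H_1 ≅ Z ⊕ Z/2Z,  H_2 = 0.

Order the vertices as 0 < 1 < 2 < 3 < 4 < 5 < 6 < 7 < 8 < 9. Listing each simplex with vertices in this order, K has dimension 2 with simplices:

  0-simplices (10): [0], [1], [2], [3], [4], [5], [6], [7], [8], [9]
  1-simplices (30): (30 of them)
  2-simplices (20): (20 of them)

Hence C_0 ≅ Z^10, C_1 ≅ Z^30, C_2 ≅ Z^20.

Boundary ∂_1: C_1 → C_0 maps an edge to its endpoints' difference, ∂[p,q] = q − p. For instance
  ∂[5,7] = [7] − [5].
This gives a 10×30 integer matrix of rank 9; reducing to Smith normal form yields diagonal entries (1,1,1,1,1,1,1,1,1).

The boundary map ∂_2: C_2 → C_1 sends each 2-simplex [p,q,r] to [q,r] − [p,r] + [p,q]. For instance
  ∂[0,3,4] = [3,4] − [0,4] + [0,3],
  ∂[1,5,6] = [5,6] − [1,6] + [1,5].
The resulting 30×20 matrix has rank 20, and its Smith normal form has invariant factors (1,1,1,1,1,1,1,1,1,1,1,1,1,1,1,1,1,1,1,2).

Computing H_k = (kernel of ∂_k) / (image of ∂_{k+1}):

  H_0: rank C_0 − rank ∂_1 = 10 − 9 = 1, and the invariant factors of ∂_1 are all 1, so H_0 = Z.
  H_1: rank ker ∂_1 − rank ∂_2 = (30 − 9) − 20 = 1, and ∂_2 has invariant factor 2 > 1, so H_1 = Z ⊕ Z/2Z.
  H_2: rank ker ∂_2 − rank ∂_3 = (20 − 20) − 0 = 0, and there is no ∂_3, so H_2 = 0.

As a check, the Euler characteristic is 10 − 30 + 20 = 0, which agrees with 1 − 1 + 0 = 0.
(K is a triangulation of the Klein bottle.)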